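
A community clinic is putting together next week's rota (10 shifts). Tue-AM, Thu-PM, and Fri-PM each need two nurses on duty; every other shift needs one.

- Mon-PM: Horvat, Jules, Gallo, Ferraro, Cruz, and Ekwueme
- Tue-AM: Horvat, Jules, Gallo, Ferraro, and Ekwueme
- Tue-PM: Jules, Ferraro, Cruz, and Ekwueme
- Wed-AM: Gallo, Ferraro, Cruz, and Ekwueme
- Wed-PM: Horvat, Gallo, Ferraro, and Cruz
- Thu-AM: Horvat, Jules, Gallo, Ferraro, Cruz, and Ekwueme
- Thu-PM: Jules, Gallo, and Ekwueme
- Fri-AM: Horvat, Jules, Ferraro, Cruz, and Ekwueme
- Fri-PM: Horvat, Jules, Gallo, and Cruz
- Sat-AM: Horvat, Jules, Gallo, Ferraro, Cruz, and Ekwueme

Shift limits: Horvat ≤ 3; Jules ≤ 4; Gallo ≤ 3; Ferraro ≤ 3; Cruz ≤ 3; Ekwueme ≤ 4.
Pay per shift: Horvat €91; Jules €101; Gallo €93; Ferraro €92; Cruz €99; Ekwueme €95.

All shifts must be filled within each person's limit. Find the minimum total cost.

€1208

Picking the cheapest available nurse for each shift independently would cost €1194, but that ignores the shift limits.
An optimal schedule: Mon-PM→Ferraro, Tue-AM→Gallo+Ekwueme, Tue-PM→Ferraro, Wed-AM→Ferraro, Wed-PM→Horvat, Thu-AM→Ekwueme, Thu-PM→Gallo+Ekwueme, Fri-AM→Horvat, Fri-PM→Horvat+Gallo, Sat-AM→Ekwueme.
Total: 92 + 93 + 95 + 92 + 92 + 91 + 95 + 93 + 95 + 91 + 91 + 93 + 95 = €1208.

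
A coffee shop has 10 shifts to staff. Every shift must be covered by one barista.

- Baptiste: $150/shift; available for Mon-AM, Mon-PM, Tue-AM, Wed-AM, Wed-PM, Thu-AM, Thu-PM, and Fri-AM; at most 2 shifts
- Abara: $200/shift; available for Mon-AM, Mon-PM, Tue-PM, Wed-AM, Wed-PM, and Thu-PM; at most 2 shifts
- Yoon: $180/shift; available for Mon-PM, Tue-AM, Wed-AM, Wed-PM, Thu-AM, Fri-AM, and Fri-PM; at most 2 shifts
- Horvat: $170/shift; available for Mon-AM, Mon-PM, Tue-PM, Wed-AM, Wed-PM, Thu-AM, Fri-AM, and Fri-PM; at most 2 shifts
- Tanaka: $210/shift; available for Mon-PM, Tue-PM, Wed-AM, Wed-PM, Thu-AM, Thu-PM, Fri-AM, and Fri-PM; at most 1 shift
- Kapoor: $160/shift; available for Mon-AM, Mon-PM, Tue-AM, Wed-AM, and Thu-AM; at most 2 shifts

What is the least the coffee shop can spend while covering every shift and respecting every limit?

$1720

Picking the cheapest available barista for each shift independently would cost $1540, but that ignores the shift limits.
An optimal schedule: Mon-AM→Kapoor, Mon-PM→Abara, Tue-AM→Baptiste, Tue-PM→Horvat, Wed-AM→Abara, Wed-PM→Yoon, Thu-AM→Kapoor, Thu-PM→Baptiste, Fri-AM→Yoon, Fri-PM→Horvat.
Total: 160 + 200 + 150 + 170 + 200 + 180 + 160 + 150 + 180 + 170 = $1720.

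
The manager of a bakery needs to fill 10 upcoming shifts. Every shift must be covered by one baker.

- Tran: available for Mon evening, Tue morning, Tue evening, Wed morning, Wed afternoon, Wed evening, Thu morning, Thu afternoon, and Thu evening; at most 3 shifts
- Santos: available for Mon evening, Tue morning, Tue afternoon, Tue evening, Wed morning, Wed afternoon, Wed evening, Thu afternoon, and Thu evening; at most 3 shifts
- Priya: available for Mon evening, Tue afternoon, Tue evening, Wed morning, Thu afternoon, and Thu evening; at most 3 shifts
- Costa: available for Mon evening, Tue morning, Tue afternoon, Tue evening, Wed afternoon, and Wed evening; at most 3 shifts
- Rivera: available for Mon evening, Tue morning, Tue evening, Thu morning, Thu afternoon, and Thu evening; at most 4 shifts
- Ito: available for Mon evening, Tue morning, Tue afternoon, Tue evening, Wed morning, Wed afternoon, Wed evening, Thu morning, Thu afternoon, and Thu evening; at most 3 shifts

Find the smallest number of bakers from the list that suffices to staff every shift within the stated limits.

3

10 slots to fill and no one can take more than 4, so at least ⌈10/4⌉ = 3 bakers are needed.
Tran, Santos, and Rivera alone can cover everything: Mon evening→Santos, Tue morning→Santos, Tue afternoon→Santos, Tue evening→Rivera, Wed morning→Tran, Wed afternoon→Tran, Wed evening→Tran, Thu morning→Rivera, Thu afternoon→Rivera, Thu evening→Rivera.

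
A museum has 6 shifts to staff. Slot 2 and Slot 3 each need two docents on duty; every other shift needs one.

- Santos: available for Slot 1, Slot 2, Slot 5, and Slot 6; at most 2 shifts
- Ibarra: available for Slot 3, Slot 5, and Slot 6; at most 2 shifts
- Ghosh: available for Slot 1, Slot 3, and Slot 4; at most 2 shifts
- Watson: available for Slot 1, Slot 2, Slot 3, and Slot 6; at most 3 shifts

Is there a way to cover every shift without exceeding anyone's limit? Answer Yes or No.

Yes

Slot 2 can only be covered by Santos and Watson, so that assignment is forced.
Slot 4 can only be covered by Ghosh, so that assignment is forced.
One valid schedule: Slot 1→Ghosh, Slot 2→Santos+Watson, Slot 3→Ibarra+Watson, Slot 4→Ghosh, Slot 5→Santos, Slot 6→Ibarra.
Loads: Santos 2/2, Ibarra 2/2, Ghosh 2/2, Watson 2/3 — all within limits.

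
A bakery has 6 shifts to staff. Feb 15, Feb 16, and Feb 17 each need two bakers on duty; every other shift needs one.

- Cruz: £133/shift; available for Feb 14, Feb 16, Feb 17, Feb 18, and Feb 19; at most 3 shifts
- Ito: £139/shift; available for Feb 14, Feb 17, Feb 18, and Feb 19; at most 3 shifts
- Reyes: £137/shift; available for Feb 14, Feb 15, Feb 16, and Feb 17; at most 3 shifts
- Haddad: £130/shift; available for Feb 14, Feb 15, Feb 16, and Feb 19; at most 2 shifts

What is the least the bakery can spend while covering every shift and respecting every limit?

Feb 15 can only be covered by Reyes and Haddad, so that assignment is forced.
Picking the cheapest available baker for each shift independently would cost £1193, but that ignores the shift limits.
An optimal schedule: Feb 14→Reyes, Feb 15→Haddad+Reyes, Feb 16→Haddad+Cruz, Feb 17→Cruz+Reyes, Feb 18→Cruz, Feb 19→Ito.
Total: 137 + 130 + 137 + 130 + 133 + 133 + 137 + 133 + 139 = £1209.

£1209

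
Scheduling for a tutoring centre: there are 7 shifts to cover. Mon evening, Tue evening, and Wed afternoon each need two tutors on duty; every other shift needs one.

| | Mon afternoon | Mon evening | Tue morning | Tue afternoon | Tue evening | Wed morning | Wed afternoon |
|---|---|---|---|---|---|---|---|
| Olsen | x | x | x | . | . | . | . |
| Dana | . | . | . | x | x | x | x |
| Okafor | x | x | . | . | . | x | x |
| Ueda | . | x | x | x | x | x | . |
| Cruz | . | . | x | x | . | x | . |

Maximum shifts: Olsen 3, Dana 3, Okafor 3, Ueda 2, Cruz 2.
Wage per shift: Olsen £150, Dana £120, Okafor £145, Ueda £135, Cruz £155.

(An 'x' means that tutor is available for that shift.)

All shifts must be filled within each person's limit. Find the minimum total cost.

£1365

Tue evening can only be covered by Dana and Ueda, so that assignment is forced.
Wed afternoon can only be covered by Dana and Okafor, so that assignment is forced.
Picking the cheapest available tutor for each shift independently would cost £1320, but that ignores the shift limits.
An optimal schedule: Mon afternoon→Okafor, Mon evening→Ueda+Olsen, Tue morning→Olsen, Tue afternoon→Dana, Tue evening→Dana+Ueda, Wed morning→Okafor, Wed afternoon→Dana+Okafor.
Total: 145 + 135 + 150 + 150 + 120 + 120 + 135 + 145 + 120 + 145 = £1365.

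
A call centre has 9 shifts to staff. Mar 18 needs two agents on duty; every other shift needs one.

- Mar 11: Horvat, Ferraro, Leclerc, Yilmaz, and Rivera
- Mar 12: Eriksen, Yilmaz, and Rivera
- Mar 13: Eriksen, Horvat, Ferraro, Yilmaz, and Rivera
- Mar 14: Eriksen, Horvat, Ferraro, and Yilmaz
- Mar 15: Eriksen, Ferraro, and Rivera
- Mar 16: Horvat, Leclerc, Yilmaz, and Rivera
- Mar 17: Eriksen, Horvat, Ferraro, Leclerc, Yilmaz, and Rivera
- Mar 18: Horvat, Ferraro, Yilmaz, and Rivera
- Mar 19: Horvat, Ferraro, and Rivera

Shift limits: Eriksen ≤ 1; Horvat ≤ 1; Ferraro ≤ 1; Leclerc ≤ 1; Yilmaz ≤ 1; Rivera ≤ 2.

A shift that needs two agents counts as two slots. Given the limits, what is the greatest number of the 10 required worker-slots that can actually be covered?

Total capacity across all agents is 1+1+1+1+1+2 = 7, and 10 slots are needed, so at most 7 can be filled.
An assignment achieving 7: Mar 11→Rivera, Mar 12→Eriksen, Mar 14→Yilmaz, Mar 15→Ferraro, Mar 16→Leclerc, Mar 18→Rivera, Mar 19→Horvat.
Loads: Eriksen 1/1, Horvat 1/1, Ferraro 1/1, Leclerc 1/1, Yilmaz 1/1, Rivera 2/2.

7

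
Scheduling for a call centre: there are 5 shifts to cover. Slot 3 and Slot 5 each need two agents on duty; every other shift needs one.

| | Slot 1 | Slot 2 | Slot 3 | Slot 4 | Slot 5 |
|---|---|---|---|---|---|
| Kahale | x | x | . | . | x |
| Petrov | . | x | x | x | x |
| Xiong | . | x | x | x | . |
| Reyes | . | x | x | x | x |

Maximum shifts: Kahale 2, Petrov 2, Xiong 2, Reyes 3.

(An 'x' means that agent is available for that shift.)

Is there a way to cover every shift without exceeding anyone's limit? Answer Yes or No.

Yes

Slot 1 can only be covered by Kahale, so that assignment is forced.
One valid schedule: Slot 1→Kahale, Slot 2→Xiong, Slot 3→Petrov+Xiong, Slot 4→Petrov, Slot 5→Kahale+Reyes.
Loads: Kahale 2/2, Petrov 2/2, Xiong 2/2, Reyes 1/3 — all within limits.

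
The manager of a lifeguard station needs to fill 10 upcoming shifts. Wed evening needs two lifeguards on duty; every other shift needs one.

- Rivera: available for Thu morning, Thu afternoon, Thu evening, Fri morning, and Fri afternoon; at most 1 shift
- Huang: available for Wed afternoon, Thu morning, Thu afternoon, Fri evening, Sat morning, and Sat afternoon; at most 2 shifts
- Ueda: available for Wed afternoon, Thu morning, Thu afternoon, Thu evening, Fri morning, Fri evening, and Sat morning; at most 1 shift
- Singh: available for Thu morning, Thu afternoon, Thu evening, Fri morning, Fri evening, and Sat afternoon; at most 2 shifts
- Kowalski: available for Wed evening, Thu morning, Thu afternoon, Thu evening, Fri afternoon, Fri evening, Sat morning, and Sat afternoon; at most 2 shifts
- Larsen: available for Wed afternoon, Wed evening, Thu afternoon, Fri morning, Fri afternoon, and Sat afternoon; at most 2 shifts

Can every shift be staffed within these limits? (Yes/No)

No

Total capacity is 1+2+1+2+2+2 = 10 but 11 worker-slots are needed — infeasible.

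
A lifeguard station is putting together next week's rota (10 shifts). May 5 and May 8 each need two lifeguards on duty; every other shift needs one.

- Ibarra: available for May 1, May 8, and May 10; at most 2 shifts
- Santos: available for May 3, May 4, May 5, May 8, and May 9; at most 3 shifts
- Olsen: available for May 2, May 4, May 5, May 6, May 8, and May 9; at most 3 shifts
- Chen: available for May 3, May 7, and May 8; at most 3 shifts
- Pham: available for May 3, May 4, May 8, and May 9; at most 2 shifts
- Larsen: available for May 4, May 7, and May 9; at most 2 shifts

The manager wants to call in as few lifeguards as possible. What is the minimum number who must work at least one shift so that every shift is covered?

5

12 slots to fill and no one can take more than 3, so at least ⌈12/3⌉ = 4 lifeguards are needed.
Any 4 lifeguards together have capacity at most 3+3+3+2 = 11 < 12 slots, so 4 can never suffice.
Ibarra, Santos, Olsen, Chen, and Pham alone can cover everything: May 1→Ibarra, May 2→Olsen, May 3→Santos, May 4→Santos, May 5→Santos+Olsen, May 6→Olsen, May 7→Chen, May 8→Chen+Pham, May 9→Pham, May 10→Ibarra.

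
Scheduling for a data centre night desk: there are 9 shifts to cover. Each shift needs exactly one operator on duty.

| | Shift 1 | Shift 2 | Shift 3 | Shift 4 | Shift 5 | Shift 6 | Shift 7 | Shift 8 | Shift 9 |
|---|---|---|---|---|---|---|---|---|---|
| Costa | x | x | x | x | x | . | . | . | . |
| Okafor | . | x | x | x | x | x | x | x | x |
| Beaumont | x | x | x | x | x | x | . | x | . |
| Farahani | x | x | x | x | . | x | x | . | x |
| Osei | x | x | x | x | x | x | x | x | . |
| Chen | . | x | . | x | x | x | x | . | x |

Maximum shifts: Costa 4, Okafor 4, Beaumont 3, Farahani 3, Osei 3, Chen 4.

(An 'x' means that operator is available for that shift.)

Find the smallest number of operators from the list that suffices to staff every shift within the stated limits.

9 slots to fill and no one can take more than 4, so at least ⌈9/4⌉ = 3 operators are needed.
Costa, Okafor, and Beaumont alone can cover everything: Shift 1→Costa, Shift 2→Costa, Shift 3→Costa, Shift 4→Costa, Shift 5→Beaumont, Shift 6→Okafor, Shift 7→Okafor, Shift 8→Okafor, Shift 9→Okafor.

3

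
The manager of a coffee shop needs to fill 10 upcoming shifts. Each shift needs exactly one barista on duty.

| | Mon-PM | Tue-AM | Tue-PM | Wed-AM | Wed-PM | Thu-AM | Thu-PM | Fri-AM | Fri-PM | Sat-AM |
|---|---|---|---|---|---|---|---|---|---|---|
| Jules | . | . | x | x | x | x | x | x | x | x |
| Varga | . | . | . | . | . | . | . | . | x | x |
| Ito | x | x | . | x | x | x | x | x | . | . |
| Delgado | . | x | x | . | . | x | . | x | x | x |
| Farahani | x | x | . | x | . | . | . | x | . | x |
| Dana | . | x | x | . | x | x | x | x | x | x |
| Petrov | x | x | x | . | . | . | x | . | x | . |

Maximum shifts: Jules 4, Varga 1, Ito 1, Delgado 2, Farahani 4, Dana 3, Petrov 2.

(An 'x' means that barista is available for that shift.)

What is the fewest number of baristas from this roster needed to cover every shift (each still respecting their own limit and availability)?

3

10 slots to fill and no one can take more than 4, so at least ⌈10/4⌉ = 3 baristas are needed.
Jules, Delgado, and Farahani alone can cover everything: Mon-PM→Farahani, Tue-AM→Delgado, Tue-PM→Jules, Wed-AM→Farahani, Wed-PM→Jules, Thu-AM→Jules, Thu-PM→Jules, Fri-AM→Farahani, Fri-PM→Delgado, Sat-AM→Farahani.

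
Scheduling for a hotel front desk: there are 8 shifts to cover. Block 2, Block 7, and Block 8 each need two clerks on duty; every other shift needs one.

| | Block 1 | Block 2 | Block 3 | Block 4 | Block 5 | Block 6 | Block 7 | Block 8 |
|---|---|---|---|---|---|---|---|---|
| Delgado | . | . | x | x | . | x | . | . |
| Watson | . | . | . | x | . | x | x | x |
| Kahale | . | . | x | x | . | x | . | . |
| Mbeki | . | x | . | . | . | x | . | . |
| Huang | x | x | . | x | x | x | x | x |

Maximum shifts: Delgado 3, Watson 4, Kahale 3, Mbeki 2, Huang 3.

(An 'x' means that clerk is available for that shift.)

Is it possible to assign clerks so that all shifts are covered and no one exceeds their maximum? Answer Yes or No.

No

Total capacity is 15 and 11 slots are needed, so capacity alone doesn't rule it out.
Shifts {Block 1, Block 2, Block 5, Block 7} need 6 worker-slots in total, but the clerks available for any of those shifts (Watson, Mbeki, and Huang) can supply at most 5 among them. So no valid schedule exists.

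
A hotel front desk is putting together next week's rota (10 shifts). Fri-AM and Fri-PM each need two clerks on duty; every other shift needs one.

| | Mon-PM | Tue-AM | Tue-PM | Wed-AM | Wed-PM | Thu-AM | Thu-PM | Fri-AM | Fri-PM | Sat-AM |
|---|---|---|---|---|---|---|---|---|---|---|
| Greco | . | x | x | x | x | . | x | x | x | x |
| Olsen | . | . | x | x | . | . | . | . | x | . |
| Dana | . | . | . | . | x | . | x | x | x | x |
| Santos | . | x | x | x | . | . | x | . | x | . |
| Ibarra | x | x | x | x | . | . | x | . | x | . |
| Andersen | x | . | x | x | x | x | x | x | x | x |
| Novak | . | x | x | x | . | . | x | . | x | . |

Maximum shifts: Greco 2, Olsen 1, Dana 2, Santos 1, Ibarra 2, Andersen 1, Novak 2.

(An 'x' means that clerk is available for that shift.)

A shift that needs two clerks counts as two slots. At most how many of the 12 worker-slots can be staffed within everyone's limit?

11

Total capacity across all clerks is 2+1+2+1+2+1+2 = 11, and 12 slots are needed, so at most 11 can be filled.
An assignment achieving 11: Mon-PM→Ibarra, Tue-AM→Santos, Tue-PM→Olsen, Wed-AM→Ibarra, Wed-PM→Greco, Thu-AM→Andersen, Thu-PM→Novak, Fri-AM→Greco+Dana, Fri-PM→Novak, Sat-AM→Dana.
Loads: Greco 2/2, Olsen 1/1, Dana 2/2, Santos 1/1, Ibarra 2/2, Andersen 1/1, Novak 2/2.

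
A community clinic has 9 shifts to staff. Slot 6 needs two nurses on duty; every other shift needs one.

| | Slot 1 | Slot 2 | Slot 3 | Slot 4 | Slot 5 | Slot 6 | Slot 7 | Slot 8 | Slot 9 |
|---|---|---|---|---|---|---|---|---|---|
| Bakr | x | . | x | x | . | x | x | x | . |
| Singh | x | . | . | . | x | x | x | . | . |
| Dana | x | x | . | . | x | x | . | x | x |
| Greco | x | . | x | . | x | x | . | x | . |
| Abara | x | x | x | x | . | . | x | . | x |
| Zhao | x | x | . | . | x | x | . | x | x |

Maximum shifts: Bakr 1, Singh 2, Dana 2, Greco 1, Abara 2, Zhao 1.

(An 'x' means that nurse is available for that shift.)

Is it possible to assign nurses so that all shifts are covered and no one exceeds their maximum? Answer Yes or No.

No

Total capacity is 1+2+2+1+2+1 = 9 but 10 worker-slots are needed — infeasible.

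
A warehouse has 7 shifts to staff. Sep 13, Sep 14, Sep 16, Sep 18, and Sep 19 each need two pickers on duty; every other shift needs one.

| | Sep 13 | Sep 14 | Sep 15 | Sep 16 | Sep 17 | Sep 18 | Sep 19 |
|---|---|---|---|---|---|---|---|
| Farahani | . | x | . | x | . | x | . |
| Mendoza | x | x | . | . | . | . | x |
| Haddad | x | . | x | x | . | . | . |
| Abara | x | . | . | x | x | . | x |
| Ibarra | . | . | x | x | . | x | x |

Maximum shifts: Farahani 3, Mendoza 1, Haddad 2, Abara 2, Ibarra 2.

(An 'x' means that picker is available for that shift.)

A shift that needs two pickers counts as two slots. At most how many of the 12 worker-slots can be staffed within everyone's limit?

Total capacity across all pickers is 3+1+2+2+2 = 10, and 12 slots are needed, so at most 10 can be filled.
An assignment achieving 10: Sep 13→Haddad+Abara, Sep 14→Farahani+Mendoza, Sep 15→Haddad, Sep 16→Farahani, Sep 17→Abara, Sep 18→Farahani+Ibarra, Sep 19→Ibarra.
Loads: Farahani 3/3, Mendoza 1/1, Haddad 2/2, Abara 2/2, Ibarra 2/2.

10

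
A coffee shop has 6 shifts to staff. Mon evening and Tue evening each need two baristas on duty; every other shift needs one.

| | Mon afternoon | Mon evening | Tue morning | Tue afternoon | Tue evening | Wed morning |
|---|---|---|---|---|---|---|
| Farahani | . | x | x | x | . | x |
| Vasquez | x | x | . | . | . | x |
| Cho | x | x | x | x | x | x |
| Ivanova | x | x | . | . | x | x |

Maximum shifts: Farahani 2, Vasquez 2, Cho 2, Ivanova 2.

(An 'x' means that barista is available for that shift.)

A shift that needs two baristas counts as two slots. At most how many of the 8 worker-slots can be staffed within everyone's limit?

Total capacity across all baristas is 2+2+2+2 = 8, and 8 slots are needed, so at most 8 can be filled.
An assignment achieving 8: Mon afternoon→Vasquez, Mon evening→Vasquez+Cho, Tue morning→Farahani, Tue afternoon→Farahani, Tue evening→Cho+Ivanova, Wed morning→Ivanova.
Loads: Farahani 2/2, Vasquez 2/2, Cho 2/2, Ivanova 2/2.

8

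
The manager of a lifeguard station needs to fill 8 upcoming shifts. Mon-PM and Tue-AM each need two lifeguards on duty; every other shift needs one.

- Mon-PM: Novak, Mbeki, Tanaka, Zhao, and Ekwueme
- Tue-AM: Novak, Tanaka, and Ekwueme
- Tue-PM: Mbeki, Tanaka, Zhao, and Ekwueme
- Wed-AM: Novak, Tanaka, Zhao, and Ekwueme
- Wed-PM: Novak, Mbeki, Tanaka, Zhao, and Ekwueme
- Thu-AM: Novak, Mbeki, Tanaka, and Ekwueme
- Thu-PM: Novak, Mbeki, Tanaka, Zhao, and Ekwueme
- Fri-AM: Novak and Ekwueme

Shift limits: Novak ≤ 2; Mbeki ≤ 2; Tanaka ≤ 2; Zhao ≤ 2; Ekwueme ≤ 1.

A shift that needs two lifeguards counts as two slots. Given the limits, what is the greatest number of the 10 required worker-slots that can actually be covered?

9

Total capacity across all lifeguards is 2+2+2+2+1 = 9, and 10 slots are needed, so at most 9 can be filled.
An assignment achieving 9: Mon-PM→Zhao+Ekwueme, Tue-AM→Novak+Tanaka, Tue-PM→Mbeki, Wed-AM→Tanaka, Wed-PM→Zhao, Thu-AM→Mbeki, Fri-AM→Novak.
Loads: Novak 2/2, Mbeki 2/2, Tanaka 2/2, Zhao 2/2, Ekwueme 1/1.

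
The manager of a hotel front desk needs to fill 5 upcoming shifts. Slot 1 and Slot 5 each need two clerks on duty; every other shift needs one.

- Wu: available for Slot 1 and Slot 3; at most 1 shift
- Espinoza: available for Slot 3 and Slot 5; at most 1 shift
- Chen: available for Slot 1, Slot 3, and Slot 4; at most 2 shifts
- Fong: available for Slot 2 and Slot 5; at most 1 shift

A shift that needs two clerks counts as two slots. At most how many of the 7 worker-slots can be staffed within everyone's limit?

5

Total capacity across all clerks is 1+1+2+1 = 5, and 7 slots are needed, so at most 5 can be filled.
An assignment achieving 5: Slot 1→Wu+Chen, Slot 2→Fong, Slot 4→Chen, Slot 5→Espinoza.
Loads: Wu 1/1, Espinoza 1/1, Chen 2/2, Fong 1/1.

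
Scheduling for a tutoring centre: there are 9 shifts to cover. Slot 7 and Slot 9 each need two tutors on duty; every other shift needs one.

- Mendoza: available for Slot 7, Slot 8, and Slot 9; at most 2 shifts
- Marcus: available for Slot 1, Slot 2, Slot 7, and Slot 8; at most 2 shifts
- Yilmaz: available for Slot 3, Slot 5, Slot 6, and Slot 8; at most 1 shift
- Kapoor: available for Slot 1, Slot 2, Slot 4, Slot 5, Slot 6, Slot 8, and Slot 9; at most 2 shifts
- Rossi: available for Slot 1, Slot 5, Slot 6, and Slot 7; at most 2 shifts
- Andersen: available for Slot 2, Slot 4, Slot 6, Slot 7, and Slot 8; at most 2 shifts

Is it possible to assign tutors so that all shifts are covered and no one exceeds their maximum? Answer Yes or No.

Slot 3 can only be covered by Yilmaz, so that assignment is forced.
Slot 9 can only be covered by Mendoza and Kapoor, so that assignment is forced.
One valid schedule: Slot 1→Marcus, Slot 2→Marcus, Slot 3→Yilmaz, Slot 4→Kapoor, Slot 5→Rossi, Slot 6→Rossi, Slot 7→Mendoza+Andersen, Slot 8→Andersen, Slot 9→Mendoza+Kapoor.
Loads: Mendoza 2/2, Marcus 2/2, Yilmaz 1/1, Kapoor 2/2, Rossi 2/2, Andersen 2/2 — all within limits.

Yes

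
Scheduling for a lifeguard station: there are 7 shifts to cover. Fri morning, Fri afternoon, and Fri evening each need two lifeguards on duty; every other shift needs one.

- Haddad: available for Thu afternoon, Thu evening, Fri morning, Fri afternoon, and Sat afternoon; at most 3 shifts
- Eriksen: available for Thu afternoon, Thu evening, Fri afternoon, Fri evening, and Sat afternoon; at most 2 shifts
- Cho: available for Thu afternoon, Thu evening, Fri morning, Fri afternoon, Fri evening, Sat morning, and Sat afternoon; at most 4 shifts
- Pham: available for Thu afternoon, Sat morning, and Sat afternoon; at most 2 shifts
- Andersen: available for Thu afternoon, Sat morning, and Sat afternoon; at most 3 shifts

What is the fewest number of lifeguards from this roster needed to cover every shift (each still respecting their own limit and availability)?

4

10 slots to fill and no one can take more than 4, so at least ⌈10/4⌉ = 3 lifeguards are needed.
No set of 3 lifeguards can cover every shift (each such set leaves at least one shift with no one available or exceeds a cap).
Haddad, Eriksen, Cho, and Pham alone can cover everything: Thu afternoon→Cho, Thu evening→Haddad, Fri morning→Haddad+Cho, Fri afternoon→Haddad+Eriksen, Fri evening→Eriksen+Cho, Sat morning→Cho, Sat afternoon→Pham.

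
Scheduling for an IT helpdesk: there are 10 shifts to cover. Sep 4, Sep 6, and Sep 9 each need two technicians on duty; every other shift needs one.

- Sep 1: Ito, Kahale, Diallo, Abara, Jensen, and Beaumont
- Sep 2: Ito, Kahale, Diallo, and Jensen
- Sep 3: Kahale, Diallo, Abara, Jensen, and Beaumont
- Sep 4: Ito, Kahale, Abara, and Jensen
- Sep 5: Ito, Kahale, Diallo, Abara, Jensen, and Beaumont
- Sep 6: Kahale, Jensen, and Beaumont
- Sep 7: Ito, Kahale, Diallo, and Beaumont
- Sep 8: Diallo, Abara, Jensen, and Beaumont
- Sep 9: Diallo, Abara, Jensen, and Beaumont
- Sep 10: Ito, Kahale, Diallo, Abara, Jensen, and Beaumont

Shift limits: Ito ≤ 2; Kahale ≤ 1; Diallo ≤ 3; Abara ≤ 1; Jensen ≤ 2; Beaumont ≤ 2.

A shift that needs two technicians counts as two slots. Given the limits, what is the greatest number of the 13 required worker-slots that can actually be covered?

Total capacity across all technicians is 2+1+3+1+2+2 = 11, and 13 slots are needed, so at most 11 can be filled.
An assignment achieving 11: Sep 1→Beaumont, Sep 2→Ito, Sep 3→Beaumont, Sep 4→Ito+Abara, Sep 6→Kahale+Jensen, Sep 7→Diallo, Sep 8→Diallo, Sep 9→Diallo+Jensen.
Loads: Ito 2/2, Kahale 1/1, Diallo 3/3, Abara 1/1, Jensen 2/2, Beaumont 2/2.

11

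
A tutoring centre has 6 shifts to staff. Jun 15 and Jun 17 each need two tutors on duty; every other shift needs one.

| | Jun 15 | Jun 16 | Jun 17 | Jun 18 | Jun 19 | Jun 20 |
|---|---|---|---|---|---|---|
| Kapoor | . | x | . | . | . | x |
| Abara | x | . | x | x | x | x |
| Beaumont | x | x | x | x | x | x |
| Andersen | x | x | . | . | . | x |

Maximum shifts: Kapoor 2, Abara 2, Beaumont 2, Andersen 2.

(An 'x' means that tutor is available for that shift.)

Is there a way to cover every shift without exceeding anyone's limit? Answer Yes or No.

No

Total capacity is 8 and 8 slots are needed, so capacity alone doesn't rule it out.
Shifts {Jun 15, Jun 17, Jun 18, Jun 19} need 6 worker-slots in total, but the tutors available for any of those shifts (Abara, Beaumont, and Andersen) can supply at most 5 among them. So no valid schedule exists.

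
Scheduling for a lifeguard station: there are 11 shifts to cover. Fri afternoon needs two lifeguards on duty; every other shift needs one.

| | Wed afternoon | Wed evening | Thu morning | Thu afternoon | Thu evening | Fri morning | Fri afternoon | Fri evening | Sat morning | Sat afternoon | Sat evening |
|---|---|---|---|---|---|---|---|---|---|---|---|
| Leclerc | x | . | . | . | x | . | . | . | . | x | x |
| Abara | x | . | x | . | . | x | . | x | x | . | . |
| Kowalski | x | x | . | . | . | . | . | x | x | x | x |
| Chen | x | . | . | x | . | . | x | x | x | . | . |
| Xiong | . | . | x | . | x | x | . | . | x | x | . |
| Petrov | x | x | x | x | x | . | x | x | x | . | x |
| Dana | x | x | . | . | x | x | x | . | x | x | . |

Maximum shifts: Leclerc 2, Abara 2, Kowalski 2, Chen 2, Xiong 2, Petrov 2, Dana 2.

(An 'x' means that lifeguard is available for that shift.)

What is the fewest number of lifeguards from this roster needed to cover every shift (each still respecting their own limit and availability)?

12 slots to fill and no one can take more than 2, so at least ⌈12/2⌉ = 6 lifeguards are needed.
Leclerc, Abara, Kowalski, Chen, Xiong, and Petrov alone can cover everything: Wed afternoon→Petrov, Wed evening→Kowalski, Thu morning→Abara, Thu afternoon→Chen, Thu evening→Leclerc, Fri morning→Abara, Fri afternoon→Chen+Petrov, Fri evening→Kowalski, Sat morning→Xiong, Sat afternoon→Xiong, Sat evening→Leclerc.

6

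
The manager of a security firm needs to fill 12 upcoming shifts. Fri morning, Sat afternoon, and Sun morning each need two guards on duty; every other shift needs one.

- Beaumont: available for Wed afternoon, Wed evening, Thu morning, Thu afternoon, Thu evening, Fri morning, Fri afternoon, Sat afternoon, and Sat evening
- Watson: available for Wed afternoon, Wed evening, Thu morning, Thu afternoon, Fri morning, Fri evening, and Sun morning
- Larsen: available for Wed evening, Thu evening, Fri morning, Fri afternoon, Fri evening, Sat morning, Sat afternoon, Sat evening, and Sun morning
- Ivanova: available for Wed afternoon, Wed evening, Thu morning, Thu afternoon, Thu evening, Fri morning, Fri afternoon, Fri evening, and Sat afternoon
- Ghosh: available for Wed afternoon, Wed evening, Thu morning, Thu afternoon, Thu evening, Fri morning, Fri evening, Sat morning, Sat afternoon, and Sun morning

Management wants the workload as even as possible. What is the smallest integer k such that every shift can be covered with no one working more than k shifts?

With 5 guards and 15 worker-slots to fill, someone must work at least ⌈15/5⌉ = 3 shifts, so k ≥ 3.
k = 3 works: Wed afternoon→Beaumont, Wed evening→Ghosh, Thu morning→Watson, Thu afternoon→Watson, Thu evening→Larsen, Fri morning→Ivanova+Ghosh, Fri afternoon→Beaumont, Fri evening→Ivanova, Sat morning→Larsen, Sat afternoon→Ivanova+Ghosh, Sat evening→Beaumont, Sun morning→Watson+Larsen.
Loads: Beaumont 3, Watson 3, Larsen 3, Ivanova 3, Ghosh 3 — all ≤ 3.

3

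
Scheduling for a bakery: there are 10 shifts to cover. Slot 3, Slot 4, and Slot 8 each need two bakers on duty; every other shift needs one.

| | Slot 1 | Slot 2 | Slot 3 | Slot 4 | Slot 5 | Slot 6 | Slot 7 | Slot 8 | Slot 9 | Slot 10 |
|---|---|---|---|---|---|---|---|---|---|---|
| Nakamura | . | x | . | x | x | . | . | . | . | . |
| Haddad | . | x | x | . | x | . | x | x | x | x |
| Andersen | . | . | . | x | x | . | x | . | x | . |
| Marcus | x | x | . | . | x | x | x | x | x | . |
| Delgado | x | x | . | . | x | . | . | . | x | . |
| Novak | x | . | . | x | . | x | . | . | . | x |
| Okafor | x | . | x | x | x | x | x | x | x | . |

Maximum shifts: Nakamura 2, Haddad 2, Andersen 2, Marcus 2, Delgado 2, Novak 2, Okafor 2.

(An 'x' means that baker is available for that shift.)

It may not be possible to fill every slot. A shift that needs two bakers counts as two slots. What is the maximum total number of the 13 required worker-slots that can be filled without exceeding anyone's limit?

Total capacity across all bakers is 2+2+2+2+2+2+2 = 14, and 13 slots are needed, so at most 13 can be filled.
An assignment achieving 13: Slot 1→Delgado, Slot 2→Nakamura, Slot 3→Haddad+Okafor, Slot 4→Nakamura+Novak, Slot 5→Delgado, Slot 6→Marcus, Slot 7→Andersen, Slot 8→Marcus+Okafor, Slot 9→Andersen, Slot 10→Haddad.
Loads: Nakamura 2/2, Haddad 2/2, Andersen 2/2, Marcus 2/2, Delgado 2/2, Novak 1/2, Okafor 2/2.

13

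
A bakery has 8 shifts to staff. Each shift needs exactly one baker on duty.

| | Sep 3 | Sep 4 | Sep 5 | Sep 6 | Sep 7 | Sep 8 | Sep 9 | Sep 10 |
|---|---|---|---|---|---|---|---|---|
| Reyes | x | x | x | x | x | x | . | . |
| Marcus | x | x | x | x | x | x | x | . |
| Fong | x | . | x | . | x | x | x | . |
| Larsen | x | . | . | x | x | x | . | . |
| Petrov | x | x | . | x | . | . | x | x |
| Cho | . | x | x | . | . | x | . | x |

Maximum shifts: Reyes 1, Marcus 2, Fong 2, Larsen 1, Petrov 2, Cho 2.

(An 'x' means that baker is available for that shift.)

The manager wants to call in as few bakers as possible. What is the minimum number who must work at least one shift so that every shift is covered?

8 slots to fill and no one can take more than 2, so at least ⌈8/2⌉ = 4 bakers are needed.
Marcus, Fong, Petrov, and Cho alone can cover everything: Sep 3→Fong, Sep 4→Petrov, Sep 5→Cho, Sep 6→Marcus, Sep 7→Marcus, Sep 8→Cho, Sep 9→Fong, Sep 10→Petrov.

4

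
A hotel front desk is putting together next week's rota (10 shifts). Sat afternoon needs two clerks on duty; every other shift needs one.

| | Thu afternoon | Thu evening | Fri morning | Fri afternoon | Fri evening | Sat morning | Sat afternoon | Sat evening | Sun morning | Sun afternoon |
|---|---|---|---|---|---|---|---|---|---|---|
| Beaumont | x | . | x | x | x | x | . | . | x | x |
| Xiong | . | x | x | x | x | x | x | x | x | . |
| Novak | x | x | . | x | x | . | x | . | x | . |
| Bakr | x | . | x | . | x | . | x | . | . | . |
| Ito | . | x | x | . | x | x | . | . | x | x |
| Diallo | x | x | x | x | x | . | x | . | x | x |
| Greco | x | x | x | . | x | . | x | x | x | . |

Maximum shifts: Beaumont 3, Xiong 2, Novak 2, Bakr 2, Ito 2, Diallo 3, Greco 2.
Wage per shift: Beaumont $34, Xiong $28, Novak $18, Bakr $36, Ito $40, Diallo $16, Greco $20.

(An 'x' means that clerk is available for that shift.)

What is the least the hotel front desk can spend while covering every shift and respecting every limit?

Picking the cheapest available clerk for each shift independently would cost $194, but that ignores the shift limits.
An optimal schedule: Thu afternoon→Diallo, Thu evening→Novak, Fri morning→Greco, Fri afternoon→Diallo, Fri evening→Beaumont, Sat morning→Xiong, Sat afternoon→Novak+Xiong, Sat evening→Greco, Sun morning→Beaumont, Sun afternoon→Diallo.
Total: 16 + 18 + 20 + 16 + 34 + 28 + 18 + 28 + 20 + 34 + 16 = $248.

$248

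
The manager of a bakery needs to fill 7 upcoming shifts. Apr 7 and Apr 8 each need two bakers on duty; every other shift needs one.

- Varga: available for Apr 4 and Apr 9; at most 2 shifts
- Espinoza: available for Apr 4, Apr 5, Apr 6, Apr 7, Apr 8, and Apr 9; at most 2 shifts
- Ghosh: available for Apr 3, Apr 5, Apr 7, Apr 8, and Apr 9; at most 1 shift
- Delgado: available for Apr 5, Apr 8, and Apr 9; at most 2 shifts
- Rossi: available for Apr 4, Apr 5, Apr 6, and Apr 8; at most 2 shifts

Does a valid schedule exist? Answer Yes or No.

Total capacity is 9 and 9 slots are needed, so capacity alone doesn't rule it out.
Shifts {Apr 3, Apr 7} need 3 worker-slots in total, but the bakers available for any of those shifts (Espinoza and Ghosh) can supply at most 2 among them. So no valid schedule exists.

No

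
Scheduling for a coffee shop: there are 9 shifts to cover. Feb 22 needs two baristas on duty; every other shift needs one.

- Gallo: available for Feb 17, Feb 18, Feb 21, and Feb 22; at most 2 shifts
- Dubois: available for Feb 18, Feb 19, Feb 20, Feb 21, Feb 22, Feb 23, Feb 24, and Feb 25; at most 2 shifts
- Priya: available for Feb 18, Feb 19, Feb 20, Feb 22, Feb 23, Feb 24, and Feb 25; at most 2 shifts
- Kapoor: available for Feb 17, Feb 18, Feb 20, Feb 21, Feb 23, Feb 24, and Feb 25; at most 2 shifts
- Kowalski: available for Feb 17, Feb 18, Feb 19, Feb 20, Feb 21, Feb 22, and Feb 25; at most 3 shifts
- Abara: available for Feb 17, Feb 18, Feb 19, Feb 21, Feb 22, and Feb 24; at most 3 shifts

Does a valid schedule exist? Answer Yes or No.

One valid schedule: Feb 17→Gallo, Feb 18→Kapoor, Feb 19→Dubois, Feb 20→Priya, Feb 21→Gallo, Feb 22→Kowalski+Abara, Feb 23→Dubois, Feb 24→Priya, Feb 25→Kapoor.
Loads: Gallo 2/2, Dubois 2/2, Priya 2/2, Kapoor 2/2, Kowalski 1/3, Abara 1/3 — all within limits.

Yes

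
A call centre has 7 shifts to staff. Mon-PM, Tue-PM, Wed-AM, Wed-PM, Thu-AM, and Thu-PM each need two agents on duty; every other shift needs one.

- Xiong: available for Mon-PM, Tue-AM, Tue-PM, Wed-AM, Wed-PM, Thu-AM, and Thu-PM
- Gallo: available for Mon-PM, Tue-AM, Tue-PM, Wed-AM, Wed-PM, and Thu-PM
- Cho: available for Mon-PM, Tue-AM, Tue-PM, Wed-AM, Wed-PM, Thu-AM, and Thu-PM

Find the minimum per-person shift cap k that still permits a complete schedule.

5

With 3 agents and 13 worker-slots to fill, someone must work at least ⌈13/3⌉ = 5 shifts, so k ≥ 5.
k = 5 works: Mon-PM→Xiong+Gallo, Tue-AM→Xiong, Tue-PM→Xiong+Gallo, Wed-AM→Xiong+Gallo, Wed-PM→Gallo+Cho, Thu-AM→Xiong+Cho, Thu-PM→Gallo+Cho.
Loads: Xiong 5, Gallo 5, Cho 3 — all ≤ 5.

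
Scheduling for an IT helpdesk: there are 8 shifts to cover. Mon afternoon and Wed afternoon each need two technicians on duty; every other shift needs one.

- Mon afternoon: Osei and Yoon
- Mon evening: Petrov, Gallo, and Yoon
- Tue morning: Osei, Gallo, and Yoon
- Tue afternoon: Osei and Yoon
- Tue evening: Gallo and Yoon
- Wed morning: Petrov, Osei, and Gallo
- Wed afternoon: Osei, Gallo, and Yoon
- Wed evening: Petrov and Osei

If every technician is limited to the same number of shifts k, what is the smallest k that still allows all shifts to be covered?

With 4 technicians and 10 worker-slots to fill, someone must work at least ⌈10/4⌉ = 3 shifts, so k ≥ 3.
k = 3 works: Mon afternoon→Osei+Yoon, Mon evening→Petrov, Tue morning→Osei, Tue afternoon→Osei, Tue evening→Gallo, Wed morning→Petrov, Wed afternoon→Gallo+Yoon, Wed evening→Petrov.
Loads: Petrov 3, Osei 3, Gallo 2, Yoon 2 — all ≤ 3.

3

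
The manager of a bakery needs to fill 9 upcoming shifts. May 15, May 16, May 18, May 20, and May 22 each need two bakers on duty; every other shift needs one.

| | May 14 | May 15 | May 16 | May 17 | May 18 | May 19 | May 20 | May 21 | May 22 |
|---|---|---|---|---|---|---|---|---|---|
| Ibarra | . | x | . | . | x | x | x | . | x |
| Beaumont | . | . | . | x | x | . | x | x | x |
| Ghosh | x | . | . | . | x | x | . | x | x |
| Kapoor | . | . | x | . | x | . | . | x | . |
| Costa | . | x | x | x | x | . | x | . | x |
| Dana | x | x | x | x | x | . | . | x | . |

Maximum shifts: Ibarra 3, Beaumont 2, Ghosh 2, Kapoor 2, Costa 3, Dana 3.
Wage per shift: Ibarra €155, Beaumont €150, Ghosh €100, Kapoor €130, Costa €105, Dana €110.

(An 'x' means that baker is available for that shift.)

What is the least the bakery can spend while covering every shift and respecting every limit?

Picking the cheapest available baker for each shift independently would cost €1500, but that ignores the shift limits.
An optimal schedule: May 14→Ghosh, May 15→Costa+Dana, May 16→Costa+Dana, May 17→Costa, May 18→Dana+Kapoor, May 19→Ghosh, May 20→Beaumont+Ibarra, May 21→Kapoor, May 22→Beaumont+Ibarra.
Total: 100 + 105 + 110 + 105 + 110 + 105 + 110 + 130 + 100 + 150 + 155 + 130 + 150 + 155 = €1715.

€1715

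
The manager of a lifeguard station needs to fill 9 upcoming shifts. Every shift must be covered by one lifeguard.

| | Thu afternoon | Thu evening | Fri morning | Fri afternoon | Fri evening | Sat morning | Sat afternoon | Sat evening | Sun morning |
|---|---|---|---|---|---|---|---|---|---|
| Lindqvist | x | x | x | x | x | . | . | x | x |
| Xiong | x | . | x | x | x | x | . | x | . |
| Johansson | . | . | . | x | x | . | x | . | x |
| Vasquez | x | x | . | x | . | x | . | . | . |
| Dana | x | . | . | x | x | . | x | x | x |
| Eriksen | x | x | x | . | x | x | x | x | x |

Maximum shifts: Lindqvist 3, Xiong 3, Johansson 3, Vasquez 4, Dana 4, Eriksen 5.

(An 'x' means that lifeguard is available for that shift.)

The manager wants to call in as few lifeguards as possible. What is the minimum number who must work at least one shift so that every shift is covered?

2

9 slots to fill and no one can take more than 5, so at least ⌈9/5⌉ = 2 lifeguards are needed.
Vasquez and Eriksen alone can cover everything: Thu afternoon→Vasquez, Thu evening→Vasquez, Fri morning→Eriksen, Fri afternoon→Vasquez, Fri evening→Eriksen, Sat morning→Vasquez, Sat afternoon→Eriksen, Sat evening→Eriksen, Sun morning→Eriksen.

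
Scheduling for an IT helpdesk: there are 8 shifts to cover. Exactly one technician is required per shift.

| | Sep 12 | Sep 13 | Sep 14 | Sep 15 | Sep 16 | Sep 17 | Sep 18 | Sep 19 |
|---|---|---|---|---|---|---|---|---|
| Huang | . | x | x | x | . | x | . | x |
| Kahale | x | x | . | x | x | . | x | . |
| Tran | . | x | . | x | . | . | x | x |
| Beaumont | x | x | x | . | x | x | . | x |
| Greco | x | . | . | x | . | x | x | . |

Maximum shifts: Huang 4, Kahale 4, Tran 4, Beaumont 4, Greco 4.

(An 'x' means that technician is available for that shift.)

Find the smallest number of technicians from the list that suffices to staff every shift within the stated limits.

8 slots to fill and no one can take more than 4, so at least ⌈8/4⌉ = 2 technicians are needed.
Huang and Kahale alone can cover everything: Sep 12→Kahale, Sep 13→Huang, Sep 14→Huang, Sep 15→Kahale, Sep 16→Kahale, Sep 17→Huang, Sep 18→Kahale, Sep 19→Huang.

2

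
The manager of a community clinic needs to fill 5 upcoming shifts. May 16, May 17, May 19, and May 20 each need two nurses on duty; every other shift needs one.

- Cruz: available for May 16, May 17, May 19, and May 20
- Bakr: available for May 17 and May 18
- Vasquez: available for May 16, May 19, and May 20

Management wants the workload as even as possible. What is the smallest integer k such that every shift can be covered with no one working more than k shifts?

4

With 3 nurses and 9 worker-slots to fill, someone must work at least ⌈9/3⌉ = 3 shifts, so k ≥ 3.
k = 3 fails: Shifts {May 16, May 17, May 19, May 20} need 8 worker-slots in total, but the nurses available for any of those shifts (Cruz, Bakr, and Vasquez) can supply at most 7 among them. So no valid schedule exists.
k = 4 works: May 16→Cruz+Vasquez, May 17→Cruz+Bakr, May 18→Bakr, May 19→Cruz+Vasquez, May 20→Cruz+Vasquez.
Loads: Cruz 4, Bakr 2, Vasquez 3 — all ≤ 4.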